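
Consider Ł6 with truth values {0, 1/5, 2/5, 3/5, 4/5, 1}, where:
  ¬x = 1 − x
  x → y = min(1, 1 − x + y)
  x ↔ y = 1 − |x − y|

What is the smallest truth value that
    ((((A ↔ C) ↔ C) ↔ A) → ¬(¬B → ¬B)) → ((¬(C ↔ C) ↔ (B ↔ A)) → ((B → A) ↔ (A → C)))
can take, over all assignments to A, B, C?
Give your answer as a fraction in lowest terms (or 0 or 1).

Take A = 0, B = 1, C = 2/5:
A ↔ C = 0 ↔ 2/5 = 3/5
(A ↔ C) ↔ C = 3/5 ↔ 2/5 = 4/5
((A ↔ C) ↔ C) ↔ A = 4/5 ↔ 0 = 1/5
¬B = ¬1 = 0
¬B = ¬1 = 0
¬B → ¬B = 0 → 0 = 1
¬(¬B → ¬B) = ¬1 = 0
(((A ↔ C) ↔ C) ↔ A) → ¬(¬B → ¬B) = 1/5 → 0 = 4/5
C ↔ C = 2/5 ↔ 2/5 = 1
¬(C ↔ C) = ¬1 = 0
B ↔ A = 1 ↔ 0 = 0
¬(C ↔ C) ↔ (B ↔ A) = 0 ↔ 0 = 1
B → A = 1 → 0 = 0
A → C = 0 → 2/5 = 1
(B → A) ↔ (A → C) = 0 ↔ 1 = 0
(¬(C ↔ C) ↔ (B ↔ A)) → ((B → A) ↔ (A → C)) = 1 → 0 = 0
((((A ↔ C) ↔ C) ↔ A) → ¬(¬B → ¬B)) → ((¬(C ↔ C) ↔ (B ↔ A)) → ((B → A) ↔ (A → C))) = 4/5 → 0 = 1/5
No assignment yields a value below 1/5, so this is the minimum.

1/5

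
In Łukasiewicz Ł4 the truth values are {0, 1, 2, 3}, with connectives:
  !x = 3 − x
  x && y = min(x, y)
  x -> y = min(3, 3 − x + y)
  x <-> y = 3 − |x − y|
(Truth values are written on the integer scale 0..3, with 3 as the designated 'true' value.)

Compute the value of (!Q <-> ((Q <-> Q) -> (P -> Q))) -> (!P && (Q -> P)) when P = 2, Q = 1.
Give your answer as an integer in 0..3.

!Q = !1 = 2
Q <-> Q = 1 <-> 1 = 3
P -> Q = 2 -> 1 = 2
(Q <-> Q) -> (P -> Q) = 3 -> 2 = 2
!Q <-> ((Q <-> Q) -> (P -> Q)) = 2 <-> 2 = 3
!P = !2 = 1
Q -> P = 1 -> 2 = 3
!P && (Q -> P) = 1 && 3 = 1
(!Q <-> ((Q <-> Q) -> (P -> Q))) -> (!P && (Q -> P)) = 3 -> 1 = 1

1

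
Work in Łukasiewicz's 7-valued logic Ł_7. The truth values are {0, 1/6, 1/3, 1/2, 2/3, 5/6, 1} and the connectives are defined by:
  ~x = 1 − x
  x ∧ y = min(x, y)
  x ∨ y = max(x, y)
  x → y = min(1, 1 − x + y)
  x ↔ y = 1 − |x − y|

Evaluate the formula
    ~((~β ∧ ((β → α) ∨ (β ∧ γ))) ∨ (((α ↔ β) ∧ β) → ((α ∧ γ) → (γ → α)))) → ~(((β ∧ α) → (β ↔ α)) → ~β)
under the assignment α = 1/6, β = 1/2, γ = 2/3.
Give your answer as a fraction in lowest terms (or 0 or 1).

~β = ~1/2 = 1/2
β → α = 1/2 → 1/6 = 2/3
β ∧ γ = 1/2 ∧ 2/3 = 1/2
(β → α) ∨ (β ∧ γ) = 2/3 ∨ 1/2 = 2/3
~β ∧ ((β → α) ∨ (β ∧ γ)) = 1/2 ∧ 2/3 = 1/2
α ↔ β = 1/6 ↔ 1/2 = 2/3
(α ↔ β) ∧ β = 2/3 ∧ 1/2 = 1/2
α ∧ γ = 1/6 ∧ 2/3 = 1/6
γ → α = 2/3 → 1/6 = 1/2
(α ∧ γ) → (γ → α) = 1/6 → 1/2 = 1
((α ↔ β) ∧ β) → ((α ∧ γ) → (γ → α)) = 1/2 → 1 = 1
(~β ∧ ((β → α) ∨ (β ∧ γ))) ∨ (((α ↔ β) ∧ β) → ((α ∧ γ) → (γ → α))) = 1/2 ∨ 1 = 1
~((~β ∧ ((β → α) ∨ (β ∧ γ))) ∨ (((α ↔ β) ∧ β) → ((α ∧ γ) → (γ → α)))) = ~1 = 0
β ∧ α = 1/2 ∧ 1/6 = 1/6
β ↔ α = 1/2 ↔ 1/6 = 2/3
(β ∧ α) → (β ↔ α) = 1/6 → 2/3 = 1
~β = ~1/2 = 1/2
((β ∧ α) → (β ↔ α)) → ~β = 1 → 1/2 = 1/2
~(((β ∧ α) → (β ↔ α)) → ~β) = ~1/2 = 1/2
~((~β ∧ ((β → α) ∨ (β ∧ γ))) ∨ (((α ↔ β) ∧ β) → ((α ∧ γ) → (γ → α)))) → ~(((β ∧ α) → (β ↔ α)) → ~β) = 0 → 1/2 = 1

1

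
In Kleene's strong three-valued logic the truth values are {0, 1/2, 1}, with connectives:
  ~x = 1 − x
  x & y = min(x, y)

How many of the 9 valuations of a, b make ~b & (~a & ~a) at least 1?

1

a = 0, b = 0 ↦ 1  ≥
a = 0, b = 1/2 ↦ 1/2  <
a = 0, b = 1 ↦ 0  <
a = 1/2, b = 0 ↦ 1/2  <
a = 1/2, b = 1/2 ↦ 1/2  <
a = 1/2, b = 1 ↦ 0  <
a = 1, b = 0 ↦ 0  <
a = 1, b = 1/2 ↦ 0  <
a = 1, b = 1 ↦ 0  <
So 1 of the 9 assignments meets the threshold.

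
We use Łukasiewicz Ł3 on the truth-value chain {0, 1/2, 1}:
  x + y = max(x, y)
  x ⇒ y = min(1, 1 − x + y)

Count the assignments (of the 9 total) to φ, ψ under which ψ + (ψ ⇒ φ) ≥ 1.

8

φ = 0, ψ = 0 ↦ 1  ≥
φ = 0, ψ = 1/2 ↦ 1/2  <
φ = 0, ψ = 1 ↦ 1  ≥
φ = 1/2, ψ = 0 ↦ 1  ≥
φ = 1/2, ψ = 1/2 ↦ 1  ≥
φ = 1/2, ψ = 1 ↦ 1  ≥
φ = 1, ψ = 0 ↦ 1  ≥
φ = 1, ψ = 1/2 ↦ 1  ≥
φ = 1, ψ = 1 ↦ 1  ≥
So 8 of the 9 assignments meet the threshold.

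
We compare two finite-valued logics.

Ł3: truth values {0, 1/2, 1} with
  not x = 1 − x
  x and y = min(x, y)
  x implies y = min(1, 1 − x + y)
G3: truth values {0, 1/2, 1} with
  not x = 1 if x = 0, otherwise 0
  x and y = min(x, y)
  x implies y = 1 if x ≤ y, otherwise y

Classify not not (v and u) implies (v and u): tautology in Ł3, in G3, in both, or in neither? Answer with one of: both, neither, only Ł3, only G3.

In Ł3: every assignment gives 1 — tautology.
In G3: at u = 1/2, v = 1/2 the value is 1/2 — not a tautology.

only Ł3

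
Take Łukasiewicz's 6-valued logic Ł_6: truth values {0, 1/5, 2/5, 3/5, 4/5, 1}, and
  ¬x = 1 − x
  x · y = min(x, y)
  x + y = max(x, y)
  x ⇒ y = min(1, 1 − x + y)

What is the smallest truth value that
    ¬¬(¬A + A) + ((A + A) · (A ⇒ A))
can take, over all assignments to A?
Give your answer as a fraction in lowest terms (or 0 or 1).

Take A = 2/5:
¬A = ¬2/5 = 3/5
¬A + A = 3/5 + 2/5 = 3/5
¬(¬A + A) = ¬3/5 = 2/5
¬¬(¬A + A) = ¬2/5 = 3/5
A + A = 2/5 + 2/5 = 2/5
A ⇒ A = 2/5 ⇒ 2/5 = 1
(A + A) · (A ⇒ A) = 2/5 · 1 = 2/5
¬¬(¬A + A) + ((A + A) · (A ⇒ A)) = 3/5 + 2/5 = 3/5
No assignment yields a value below 3/5, so this is the minimum.

3/5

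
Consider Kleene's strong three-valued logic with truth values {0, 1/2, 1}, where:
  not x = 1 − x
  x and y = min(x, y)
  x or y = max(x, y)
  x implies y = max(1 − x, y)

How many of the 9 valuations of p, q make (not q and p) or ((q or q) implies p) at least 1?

5

p = 0, q = 0 ↦ 1  ≥
p = 0, q = 1/2 ↦ 1/2  <
p = 0, q = 1 ↦ 0  <
p = 1/2, q = 0 ↦ 1  ≥
p = 1/2, q = 1/2 ↦ 1/2  <
p = 1/2, q = 1 ↦ 1/2  <
p = 1, q = 0 ↦ 1  ≥
p = 1, q = 1/2 ↦ 1  ≥
p = 1, q = 1 ↦ 1  ≥
So 5 of the 9 assignments meet the threshold.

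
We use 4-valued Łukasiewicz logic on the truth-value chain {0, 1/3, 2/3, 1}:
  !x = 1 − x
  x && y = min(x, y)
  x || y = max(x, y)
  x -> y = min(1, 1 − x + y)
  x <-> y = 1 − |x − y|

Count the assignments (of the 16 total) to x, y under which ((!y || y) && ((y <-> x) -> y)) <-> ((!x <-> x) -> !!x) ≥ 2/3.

15

x = 0, y = 0 ↦ 0  <
x = 0, y = 1/3 ↦ 2/3  ≥
x = 0, y = 2/3 ↦ 2/3  ≥
x = 0, y = 1 ↦ 1  ≥
x = 1/3, y = 0 ↦ 2/3  ≥
x = 1/3, y = 1/3 ↦ 2/3  ≥
x = 1/3, y = 2/3 ↦ 1  ≥
x = 1/3, y = 1 ↦ 2/3  ≥
x = 2/3, y = 0 ↦ 2/3  ≥
x = 2/3, y = 1/3 ↦ 2/3  ≥
x = 2/3, y = 2/3 ↦ 2/3  ≥
x = 2/3, y = 1 ↦ 1  ≥
x = 1, y = 0 ↦ 1  ≥
x = 1, y = 1/3 ↦ 2/3  ≥
x = 1, y = 2/3 ↦ 2/3  ≥
x = 1, y = 1 ↦ 1  ≥
So 15 of the 16 assignments meet the threshold.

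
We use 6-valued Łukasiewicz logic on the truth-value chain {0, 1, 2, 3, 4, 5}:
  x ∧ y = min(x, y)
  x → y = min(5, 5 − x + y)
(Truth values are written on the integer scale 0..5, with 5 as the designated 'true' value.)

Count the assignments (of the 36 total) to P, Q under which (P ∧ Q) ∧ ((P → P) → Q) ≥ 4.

value 5: 1 assignment (counts)
value 4: 3 assignments (counts)
value 3: 5 assignments
value 2: 7 assignments
value 1: 9 assignments
value 0: 11 assignments
So 4 of the 36 assignments meet the threshold.

4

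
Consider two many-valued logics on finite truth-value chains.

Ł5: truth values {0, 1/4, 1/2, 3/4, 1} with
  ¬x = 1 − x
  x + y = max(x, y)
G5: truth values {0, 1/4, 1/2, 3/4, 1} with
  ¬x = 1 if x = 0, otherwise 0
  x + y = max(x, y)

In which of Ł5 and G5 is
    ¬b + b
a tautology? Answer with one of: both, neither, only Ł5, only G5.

In Ł5: at b = 1/4 the value is 3/4 — not a tautology.
In G5: at b = 1/4 the value is 1/4 — not a tautology.

neither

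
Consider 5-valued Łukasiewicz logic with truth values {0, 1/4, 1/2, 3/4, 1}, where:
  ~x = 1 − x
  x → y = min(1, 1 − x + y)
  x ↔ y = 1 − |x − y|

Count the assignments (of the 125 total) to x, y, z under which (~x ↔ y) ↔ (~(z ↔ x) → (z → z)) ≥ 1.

25

value 1: 25 assignments (counts)
value 3/4: 40 assignments
value 1/2: 30 assignments
value 1/4: 20 assignments
value 0: 10 assignments
So 25 of the 125 assignments meet the threshold.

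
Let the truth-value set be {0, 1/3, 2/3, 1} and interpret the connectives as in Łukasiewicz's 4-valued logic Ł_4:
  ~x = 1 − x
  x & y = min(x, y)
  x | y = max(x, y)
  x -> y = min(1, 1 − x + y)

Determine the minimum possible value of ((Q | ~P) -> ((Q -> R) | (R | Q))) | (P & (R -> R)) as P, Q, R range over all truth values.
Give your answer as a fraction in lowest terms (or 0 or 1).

2/3

Take P = 0, Q = 1/3, R = 0:
~P = ~0 = 1
Q | ~P = 1/3 | 1 = 1
Q -> R = 1/3 -> 0 = 2/3
R | Q = 0 | 1/3 = 1/3
(Q -> R) | (R | Q) = 2/3 | 1/3 = 2/3
(Q | ~P) -> ((Q -> R) | (R | Q)) = 1 -> 2/3 = 2/3
R -> R = 0 -> 0 = 1
P & (R -> R) = 0 & 1 = 0
((Q | ~P) -> ((Q -> R) | (R | Q))) | (P & (R -> R)) = 2/3 | 0 = 2/3
No assignment yields a value below 2/3, so this is the minimum.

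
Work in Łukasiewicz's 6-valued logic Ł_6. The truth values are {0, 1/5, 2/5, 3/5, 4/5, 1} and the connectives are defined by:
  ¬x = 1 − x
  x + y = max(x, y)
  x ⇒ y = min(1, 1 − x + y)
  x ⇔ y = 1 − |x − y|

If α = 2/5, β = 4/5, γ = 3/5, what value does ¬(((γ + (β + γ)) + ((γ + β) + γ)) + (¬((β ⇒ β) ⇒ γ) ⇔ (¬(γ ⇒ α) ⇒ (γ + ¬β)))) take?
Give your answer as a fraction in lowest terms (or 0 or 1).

1/5

β + γ = 4/5 + 3/5 = 4/5
γ + (β + γ) = 3/5 + 4/5 = 4/5
γ + β = 3/5 + 4/5 = 4/5
(γ + β) + γ = 4/5 + 3/5 = 4/5
(γ + (β + γ)) + ((γ + β) + γ) = 4/5 + 4/5 = 4/5
β ⇒ β = 4/5 ⇒ 4/5 = 1
(β ⇒ β) ⇒ γ = 1 ⇒ 3/5 = 3/5
¬((β ⇒ β) ⇒ γ) = ¬3/5 = 2/5
γ ⇒ α = 3/5 ⇒ 2/5 = 4/5
¬(γ ⇒ α) = ¬4/5 = 1/5
¬β = ¬4/5 = 1/5
γ + ¬β = 3/5 + 1/5 = 3/5
¬(γ ⇒ α) ⇒ (γ + ¬β) = 1/5 ⇒ 3/5 = 1
¬((β ⇒ β) ⇒ γ) ⇔ (¬(γ ⇒ α) ⇒ (γ + ¬β)) = 2/5 ⇔ 1 = 2/5
((γ + (β + γ)) + ((γ + β) + γ)) + (¬((β ⇒ β) ⇒ γ) ⇔ (¬(γ ⇒ α) ⇒ (γ + ¬β))) = 4/5 + 2/5 = 4/5
¬(((γ + (β + γ)) + ((γ + β) + γ)) + (¬((β ⇒ β) ⇒ γ) ⇔ (¬(γ ⇒ α) ⇒ (γ + ¬β)))) = ¬4/5 = 1/5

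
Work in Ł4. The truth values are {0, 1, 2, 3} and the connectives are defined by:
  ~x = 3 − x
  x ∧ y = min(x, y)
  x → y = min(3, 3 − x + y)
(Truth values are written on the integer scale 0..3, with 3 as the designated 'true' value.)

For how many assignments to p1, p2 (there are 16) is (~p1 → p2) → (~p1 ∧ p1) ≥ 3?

p1 = 0, p2 = 0 ↦ 3  ≥
p1 = 0, p2 = 1 ↦ 2  <
p1 = 0, p2 = 2 ↦ 1  <
p1 = 0, p2 = 3 ↦ 0  <
p1 = 1, p2 = 0 ↦ 3  ≥
p1 = 1, p2 = 1 ↦ 2  <
p1 = 1, p2 = 2 ↦ 1  <
p1 = 1, p2 = 3 ↦ 1  <
p1 = 2, p2 = 0 ↦ 2  <
p1 = 2, p2 = 1 ↦ 1  <
p1 = 2, p2 = 2 ↦ 1  <
p1 = 2, p2 = 3 ↦ 1  <
p1 = 3, p2 = 0 ↦ 0  <
p1 = 3, p2 = 1 ↦ 0  <
p1 = 3, p2 = 2 ↦ 0  <
p1 = 3, p2 = 3 ↦ 0  <
So 2 of the 16 assignments meet the threshold.

2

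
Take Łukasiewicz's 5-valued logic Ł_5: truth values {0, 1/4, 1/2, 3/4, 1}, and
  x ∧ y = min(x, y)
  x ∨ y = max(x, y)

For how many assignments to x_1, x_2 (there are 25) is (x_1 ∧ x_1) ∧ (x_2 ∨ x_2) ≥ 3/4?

4

value 1: 1 assignment (counts)
value 3/4: 3 assignments (counts)
value 1/2: 5 assignments
value 1/4: 7 assignments
value 0: 9 assignments
So 4 of the 25 assignments meet the threshold.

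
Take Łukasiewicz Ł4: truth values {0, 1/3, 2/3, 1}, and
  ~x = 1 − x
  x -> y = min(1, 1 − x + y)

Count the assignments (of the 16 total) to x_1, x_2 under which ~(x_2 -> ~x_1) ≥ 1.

1

x_1 = 0, x_2 = 0 ↦ 0  <
x_1 = 0, x_2 = 1/3 ↦ 0  <
x_1 = 0, x_2 = 2/3 ↦ 0  <
x_1 = 0, x_2 = 1 ↦ 0  <
x_1 = 1/3, x_2 = 0 ↦ 0  <
x_1 = 1/3, x_2 = 1/3 ↦ 0  <
x_1 = 1/3, x_2 = 2/3 ↦ 0  <
x_1 = 1/3, x_2 = 1 ↦ 1/3  <
x_1 = 2/3, x_2 = 0 ↦ 0  <
x_1 = 2/3, x_2 = 1/3 ↦ 0  <
x_1 = 2/3, x_2 = 2/3 ↦ 1/3  <
x_1 = 2/3, x_2 = 1 ↦ 2/3  <
x_1 = 1, x_2 = 0 ↦ 0  <
x_1 = 1, x_2 = 1/3 ↦ 1/3  <
x_1 = 1, x_2 = 2/3 ↦ 2/3  <
x_1 = 1, x_2 = 1 ↦ 1  ≥
So 1 of the 16 assignments meets the threshold.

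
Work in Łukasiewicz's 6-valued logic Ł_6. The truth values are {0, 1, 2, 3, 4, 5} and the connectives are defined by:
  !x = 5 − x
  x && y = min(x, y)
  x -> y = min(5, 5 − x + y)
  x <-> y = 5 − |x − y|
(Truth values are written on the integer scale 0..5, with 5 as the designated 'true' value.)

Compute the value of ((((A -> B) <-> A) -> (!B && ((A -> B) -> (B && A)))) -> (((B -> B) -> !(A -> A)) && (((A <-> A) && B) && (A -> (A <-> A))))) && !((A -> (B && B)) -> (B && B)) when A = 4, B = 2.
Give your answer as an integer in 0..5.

A -> B = 4 -> 2 = 3
(A -> B) <-> A = 3 <-> 4 = 4
!B = !2 = 3
A -> B = 4 -> 2 = 3
B && A = 2 && 4 = 2
(A -> B) -> (B && A) = 3 -> 2 = 4
!B && ((A -> B) -> (B && A)) = 3 && 4 = 3
((A -> B) <-> A) -> (!B && ((A -> B) -> (B && A))) = 4 -> 3 = 4
B -> B = 2 -> 2 = 5
A -> A = 4 -> 4 = 5
!(A -> A) = !5 = 0
(B -> B) -> !(A -> A) = 5 -> 0 = 0
A <-> A = 4 <-> 4 = 5
(A <-> A) && B = 5 && 2 = 2
A <-> A = 4 <-> 4 = 5
A -> (A <-> A) = 4 -> 5 = 5
((A <-> A) && B) && (A -> (A <-> A)) = 2 && 5 = 2
((B -> B) -> !(A -> A)) && (((A <-> A) && B) && (A -> (A <-> A))) = 0 && 2 = 0
(((A -> B) <-> A) -> (!B && ((A -> B) -> (B && A)))) -> (((B -> B) -> !(A -> A)) && (((A <-> A) && B) && (A -> (A <-> A)))) = 4 -> 0 = 1
B && B = 2 && 2 = 2
A -> (B && B) = 4 -> 2 = 3
B && B = 2 && 2 = 2
(A -> (B && B)) -> (B && B) = 3 -> 2 = 4
!((A -> (B && B)) -> (B && B)) = !4 = 1
((((A -> B) <-> A) -> (!B && ((A -> B) -> (B && A)))) -> (((B -> B) -> !(A -> A)) && (((A <-> A) && B) && (A -> (A <-> A))))) && !((A -> (B && B)) -> (B && B)) = 1 && 1 = 1

1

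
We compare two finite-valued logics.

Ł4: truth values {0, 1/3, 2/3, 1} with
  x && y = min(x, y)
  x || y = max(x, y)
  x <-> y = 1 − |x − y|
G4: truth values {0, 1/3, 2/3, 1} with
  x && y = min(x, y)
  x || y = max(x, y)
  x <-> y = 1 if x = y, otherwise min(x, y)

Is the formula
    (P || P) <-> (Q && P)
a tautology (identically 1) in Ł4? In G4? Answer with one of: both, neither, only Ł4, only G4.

neither

In Ł4: at P = 1/3, Q = 0 the value is 2/3 — not a tautology.
In G4: at P = 1/3, Q = 0 the value is 0 — not a tautology.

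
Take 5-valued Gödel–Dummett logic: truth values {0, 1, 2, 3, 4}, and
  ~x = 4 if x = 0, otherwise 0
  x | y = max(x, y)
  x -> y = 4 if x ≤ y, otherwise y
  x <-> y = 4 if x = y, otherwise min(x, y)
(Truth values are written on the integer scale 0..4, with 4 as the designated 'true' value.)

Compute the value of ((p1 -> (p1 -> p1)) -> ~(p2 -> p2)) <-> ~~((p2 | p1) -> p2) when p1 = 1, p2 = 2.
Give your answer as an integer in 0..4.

0

p1 -> p1 = 1 -> 1 = 4
p1 -> (p1 -> p1) = 1 -> 4 = 4
p2 -> p2 = 2 -> 2 = 4
~(p2 -> p2) = ~4 = 0
(p1 -> (p1 -> p1)) -> ~(p2 -> p2) = 4 -> 0 = 0
p2 | p1 = 2 | 1 = 2
(p2 | p1) -> p2 = 2 -> 2 = 4
~((p2 | p1) -> p2) = ~4 = 0
~~((p2 | p1) -> p2) = ~0 = 4
((p1 -> (p1 -> p1)) -> ~(p2 -> p2)) <-> ~~((p2 | p1) -> p2) = 0 <-> 4 = 0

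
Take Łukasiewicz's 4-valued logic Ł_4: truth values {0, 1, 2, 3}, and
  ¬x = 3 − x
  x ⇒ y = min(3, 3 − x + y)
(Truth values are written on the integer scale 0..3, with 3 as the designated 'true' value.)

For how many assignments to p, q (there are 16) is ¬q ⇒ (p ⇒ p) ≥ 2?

16

p = 0, q = 0 ↦ 3  ≥
p = 0, q = 1 ↦ 3  ≥
p = 0, q = 2 ↦ 3  ≥
p = 0, q = 3 ↦ 3  ≥
p = 1, q = 0 ↦ 3  ≥
p = 1, q = 1 ↦ 3  ≥
p = 1, q = 2 ↦ 3  ≥
p = 1, q = 3 ↦ 3  ≥
p = 2, q = 0 ↦ 3  ≥
p = 2, q = 1 ↦ 3  ≥
p = 2, q = 2 ↦ 3  ≥
p = 2, q = 3 ↦ 3  ≥
p = 3, q = 0 ↦ 3  ≥
p = 3, q = 1 ↦ 3  ≥
p = 3, q = 2 ↦ 3  ≥
p = 3, q = 3 ↦ 3  ≥
So 16 of the 16 assignments meet the threshold.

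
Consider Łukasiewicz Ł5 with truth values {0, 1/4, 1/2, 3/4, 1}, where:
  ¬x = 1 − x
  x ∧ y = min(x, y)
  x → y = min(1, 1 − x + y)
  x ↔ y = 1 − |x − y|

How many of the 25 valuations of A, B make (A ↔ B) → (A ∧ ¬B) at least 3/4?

value 1: 7 assignments (counts)
value 3/4: 5 assignments (counts)
value 1/2: 7 assignments
value 1/4: 4 assignments
value 0: 2 assignments
So 12 of the 25 assignments meet the threshold.

12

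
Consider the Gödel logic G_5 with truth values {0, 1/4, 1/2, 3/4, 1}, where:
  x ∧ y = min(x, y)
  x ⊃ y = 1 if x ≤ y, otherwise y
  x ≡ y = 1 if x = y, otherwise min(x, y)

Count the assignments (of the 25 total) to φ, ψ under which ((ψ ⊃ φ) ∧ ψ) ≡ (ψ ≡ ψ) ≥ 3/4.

value 1: 1 assignment (counts)
value 3/4: 3 assignments (counts)
value 1/2: 5 assignments
value 1/4: 7 assignments
value 0: 9 assignments
So 4 of the 25 assignments meet the threshold.

4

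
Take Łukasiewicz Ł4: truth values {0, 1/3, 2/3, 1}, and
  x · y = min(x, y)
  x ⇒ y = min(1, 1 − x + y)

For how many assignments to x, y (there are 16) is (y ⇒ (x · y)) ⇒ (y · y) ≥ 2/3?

9

x = 0, y = 0 ↦ 0  <
x = 0, y = 1/3 ↦ 2/3  ≥
x = 0, y = 2/3 ↦ 1  ≥
x = 0, y = 1 ↦ 1  ≥
x = 1/3, y = 0 ↦ 0  <
x = 1/3, y = 1/3 ↦ 1/3  <
x = 1/3, y = 2/3 ↦ 1  ≥
x = 1/3, y = 1 ↦ 1  ≥
x = 2/3, y = 0 ↦ 0  <
x = 2/3, y = 1/3 ↦ 1/3  <
x = 2/3, y = 2/3 ↦ 2/3  ≥
x = 2/3, y = 1 ↦ 1  ≥
x = 1, y = 0 ↦ 0  <
x = 1, y = 1/3 ↦ 1/3  <
x = 1, y = 2/3 ↦ 2/3  ≥
x = 1, y = 1 ↦ 1  ≥
So 9 of the 16 assignments meet the threshold.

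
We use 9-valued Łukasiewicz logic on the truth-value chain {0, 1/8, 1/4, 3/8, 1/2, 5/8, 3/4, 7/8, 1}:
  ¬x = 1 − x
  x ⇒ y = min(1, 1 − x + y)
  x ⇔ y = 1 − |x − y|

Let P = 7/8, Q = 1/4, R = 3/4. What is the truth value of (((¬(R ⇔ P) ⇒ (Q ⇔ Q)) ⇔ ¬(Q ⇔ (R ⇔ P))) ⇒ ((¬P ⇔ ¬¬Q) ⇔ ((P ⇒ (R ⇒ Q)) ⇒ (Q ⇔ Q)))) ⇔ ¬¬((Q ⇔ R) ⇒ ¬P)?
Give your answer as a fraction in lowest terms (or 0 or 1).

5/8

R ⇔ P = 3/4 ⇔ 7/8 = 7/8
¬(R ⇔ P) = ¬7/8 = 1/8
Q ⇔ Q = 1/4 ⇔ 1/4 = 1
¬(R ⇔ P) ⇒ (Q ⇔ Q) = 1/8 ⇒ 1 = 1
R ⇔ P = 3/4 ⇔ 7/8 = 7/8
Q ⇔ (R ⇔ P) = 1/4 ⇔ 7/8 = 3/8
¬(Q ⇔ (R ⇔ P)) = ¬3/8 = 5/8
(¬(R ⇔ P) ⇒ (Q ⇔ Q)) ⇔ ¬(Q ⇔ (R ⇔ P)) = 1 ⇔ 5/8 = 5/8
¬P = ¬7/8 = 1/8
¬Q = ¬1/4 = 3/4
¬¬Q = ¬3/4 = 1/4
¬P ⇔ ¬¬Q = 1/8 ⇔ 1/4 = 7/8
R ⇒ Q = 3/4 ⇒ 1/4 = 1/2
P ⇒ (R ⇒ Q) = 7/8 ⇒ 1/2 = 5/8
Q ⇔ Q = 1/4 ⇔ 1/4 = 1
(P ⇒ (R ⇒ Q)) ⇒ (Q ⇔ Q) = 5/8 ⇒ 1 = 1
(¬P ⇔ ¬¬Q) ⇔ ((P ⇒ (R ⇒ Q)) ⇒ (Q ⇔ Q)) = 7/8 ⇔ 1 = 7/8
((¬(R ⇔ P) ⇒ (Q ⇔ Q)) ⇔ ¬(Q ⇔ (R ⇔ P))) ⇒ ((¬P ⇔ ¬¬Q) ⇔ ((P ⇒ (R ⇒ Q)) ⇒ (Q ⇔ Q))) = 5/8 ⇒ 7/8 = 1
Q ⇔ R = 1/4 ⇔ 3/4 = 1/2
¬P = ¬7/8 = 1/8
(Q ⇔ R) ⇒ ¬P = 1/2 ⇒ 1/8 = 5/8
¬((Q ⇔ R) ⇒ ¬P) = ¬5/8 = 3/8
¬¬((Q ⇔ R) ⇒ ¬P) = ¬3/8 = 5/8
(((¬(R ⇔ P) ⇒ (Q ⇔ Q)) ⇔ ¬(Q ⇔ (R ⇔ P))) ⇒ ((¬P ⇔ ¬¬Q) ⇔ ((P ⇒ (R ⇒ Q)) ⇒ (Q ⇔ Q)))) ⇔ ¬¬((Q ⇔ R) ⇒ ¬P) = 1 ⇔ 5/8 = 5/8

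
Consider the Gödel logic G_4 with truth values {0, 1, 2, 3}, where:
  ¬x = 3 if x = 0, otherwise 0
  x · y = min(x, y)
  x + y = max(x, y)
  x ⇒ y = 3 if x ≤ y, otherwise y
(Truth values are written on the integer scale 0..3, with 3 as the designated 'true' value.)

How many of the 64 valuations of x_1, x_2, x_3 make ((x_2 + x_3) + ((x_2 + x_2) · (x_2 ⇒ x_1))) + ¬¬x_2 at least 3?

value 3: 52 assignments (counts)
value 2: 4 assignments
value 1: 4 assignments
value 0: 4 assignments
So 52 of the 64 assignments meet the threshold.

52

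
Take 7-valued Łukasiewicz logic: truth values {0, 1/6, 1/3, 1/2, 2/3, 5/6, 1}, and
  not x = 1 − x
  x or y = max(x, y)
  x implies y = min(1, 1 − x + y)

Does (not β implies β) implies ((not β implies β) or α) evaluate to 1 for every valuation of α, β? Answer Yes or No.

At α = 2/3, β = 1/3, for instance:
not β = not 1/3 = 2/3
not β implies β = 2/3 implies 1/3 = 2/3
(not β implies β) or α = 2/3 or 2/3 = 2/3
(not β implies β) implies ((not β implies β) or α) = 2/3 implies 2/3 = 1
and checking the remaining 48 assignments likewise gives ≥ 1 in every case.

Yes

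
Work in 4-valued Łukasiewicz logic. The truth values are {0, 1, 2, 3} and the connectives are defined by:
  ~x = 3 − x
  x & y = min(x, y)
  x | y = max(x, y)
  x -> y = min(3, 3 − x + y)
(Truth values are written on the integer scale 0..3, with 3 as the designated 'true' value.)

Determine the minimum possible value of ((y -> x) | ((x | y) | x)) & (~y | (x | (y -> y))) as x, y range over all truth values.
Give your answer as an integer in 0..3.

2

Take x = 0, y = 1:
y -> x = 1 -> 0 = 2
x | y = 0 | 1 = 1
(x | y) | x = 1 | 0 = 1
(y -> x) | ((x | y) | x) = 2 | 1 = 2
~y = ~1 = 2
y -> y = 1 -> 1 = 3
x | (y -> y) = 0 | 3 = 3
~y | (x | (y -> y)) = 2 | 3 = 3
((y -> x) | ((x | y) | x)) & (~y | (x | (y -> y))) = 2 & 3 = 2
No assignment yields a value below 2, so this is the minimum.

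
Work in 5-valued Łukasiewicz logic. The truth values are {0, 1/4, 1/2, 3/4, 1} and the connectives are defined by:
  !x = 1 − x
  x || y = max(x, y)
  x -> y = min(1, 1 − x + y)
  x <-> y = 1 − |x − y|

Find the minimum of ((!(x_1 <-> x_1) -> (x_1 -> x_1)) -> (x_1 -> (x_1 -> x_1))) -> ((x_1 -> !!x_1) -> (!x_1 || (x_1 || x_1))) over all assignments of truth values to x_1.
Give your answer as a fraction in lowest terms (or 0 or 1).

1/2

Take x_1 = 1/2:
x_1 <-> x_1 = 1/2 <-> 1/2 = 1
!(x_1 <-> x_1) = !1 = 0
x_1 -> x_1 = 1/2 -> 1/2 = 1
!(x_1 <-> x_1) -> (x_1 -> x_1) = 0 -> 1 = 1
x_1 -> x_1 = 1/2 -> 1/2 = 1
x_1 -> (x_1 -> x_1) = 1/2 -> 1 = 1
(!(x_1 <-> x_1) -> (x_1 -> x_1)) -> (x_1 -> (x_1 -> x_1)) = 1 -> 1 = 1
!x_1 = !1/2 = 1/2
!!x_1 = !1/2 = 1/2
x_1 -> !!x_1 = 1/2 -> 1/2 = 1
!x_1 = !1/2 = 1/2
x_1 || x_1 = 1/2 || 1/2 = 1/2
!x_1 || (x_1 || x_1) = 1/2 || 1/2 = 1/2
(x_1 -> !!x_1) -> (!x_1 || (x_1 || x_1)) = 1 -> 1/2 = 1/2
((!(x_1 <-> x_1) -> (x_1 -> x_1)) -> (x_1 -> (x_1 -> x_1))) -> ((x_1 -> !!x_1) -> (!x_1 || (x_1 || x_1))) = 1 -> 1/2 = 1/2
No assignment yields a value below 1/2, so this is the minimum.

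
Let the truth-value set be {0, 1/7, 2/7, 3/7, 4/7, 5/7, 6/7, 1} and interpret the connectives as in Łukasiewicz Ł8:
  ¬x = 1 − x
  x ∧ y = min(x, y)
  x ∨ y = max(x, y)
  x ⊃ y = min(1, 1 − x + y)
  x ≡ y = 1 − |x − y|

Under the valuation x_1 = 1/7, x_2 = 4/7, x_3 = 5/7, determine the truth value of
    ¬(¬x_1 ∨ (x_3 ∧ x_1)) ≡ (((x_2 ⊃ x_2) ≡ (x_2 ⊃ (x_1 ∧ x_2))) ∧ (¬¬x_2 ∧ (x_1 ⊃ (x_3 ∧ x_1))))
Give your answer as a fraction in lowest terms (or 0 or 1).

¬x_1 = ¬1/7 = 6/7
x_3 ∧ x_1 = 5/7 ∧ 1/7 = 1/7
¬x_1 ∨ (x_3 ∧ x_1) = 6/7 ∨ 1/7 = 6/7
¬(¬x_1 ∨ (x_3 ∧ x_1)) = ¬6/7 = 1/7
x_2 ⊃ x_2 = 4/7 ⊃ 4/7 = 1
x_1 ∧ x_2 = 1/7 ∧ 4/7 = 1/7
x_2 ⊃ (x_1 ∧ x_2) = 4/7 ⊃ 1/7 = 4/7
(x_2 ⊃ x_2) ≡ (x_2 ⊃ (x_1 ∧ x_2)) = 1 ≡ 4/7 = 4/7
¬x_2 = ¬4/7 = 3/7
¬¬x_2 = ¬3/7 = 4/7
x_3 ∧ x_1 = 5/7 ∧ 1/7 = 1/7
x_1 ⊃ (x_3 ∧ x_1) = 1/7 ⊃ 1/7 = 1
¬¬x_2 ∧ (x_1 ⊃ (x_3 ∧ x_1)) = 4/7 ∧ 1 = 4/7
((x_2 ⊃ x_2) ≡ (x_2 ⊃ (x_1 ∧ x_2))) ∧ (¬¬x_2 ∧ (x_1 ⊃ (x_3 ∧ x_1))) = 4/7 ∧ 4/7 = 4/7
¬(¬x_1 ∨ (x_3 ∧ x_1)) ≡ (((x_2 ⊃ x_2) ≡ (x_2 ⊃ (x_1 ∧ x_2))) ∧ (¬¬x_2 ∧ (x_1 ⊃ (x_3 ∧ x_1)))) = 1/7 ≡ 4/7 = 4/7

4/7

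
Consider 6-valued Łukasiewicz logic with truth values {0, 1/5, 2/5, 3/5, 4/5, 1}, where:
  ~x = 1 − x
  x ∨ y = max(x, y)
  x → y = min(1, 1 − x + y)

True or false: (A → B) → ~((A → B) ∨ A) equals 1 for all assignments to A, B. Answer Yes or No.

No

Counterexample: take A = 0, B = 0.
A → B = 0 → 0 = 1
(A → B) ∨ A = 1 ∨ 0 = 1
~((A → B) ∨ A) = ~1 = 0
(A → B) → ~((A → B) ∨ A) = 1 → 0 = 0
This gives 0 ≠ 1.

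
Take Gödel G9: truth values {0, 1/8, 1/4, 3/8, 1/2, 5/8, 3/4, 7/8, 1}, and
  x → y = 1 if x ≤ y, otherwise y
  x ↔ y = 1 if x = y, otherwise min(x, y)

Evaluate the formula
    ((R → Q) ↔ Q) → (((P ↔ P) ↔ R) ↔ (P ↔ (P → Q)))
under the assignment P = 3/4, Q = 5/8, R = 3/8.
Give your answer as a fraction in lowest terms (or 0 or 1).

3/8

R → Q = 3/8 → 5/8 = 1
(R → Q) ↔ Q = 1 ↔ 5/8 = 5/8
P ↔ P = 3/4 ↔ 3/4 = 1
(P ↔ P) ↔ R = 1 ↔ 3/8 = 3/8
P → Q = 3/4 → 5/8 = 5/8
P ↔ (P → Q) = 3/4 ↔ 5/8 = 5/8
((P ↔ P) ↔ R) ↔ (P ↔ (P → Q)) = 3/8 ↔ 5/8 = 3/8
((R → Q) ↔ Q) → (((P ↔ P) ↔ R) ↔ (P ↔ (P → Q))) = 5/8 → 3/8 = 3/8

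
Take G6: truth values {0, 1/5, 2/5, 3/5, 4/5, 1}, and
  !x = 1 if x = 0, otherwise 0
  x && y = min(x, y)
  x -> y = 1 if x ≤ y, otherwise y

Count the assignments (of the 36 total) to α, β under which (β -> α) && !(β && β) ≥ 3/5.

6

value 1: 6 assignments (counts)
value 0: 30 assignments
So 6 of the 36 assignments meet the threshold.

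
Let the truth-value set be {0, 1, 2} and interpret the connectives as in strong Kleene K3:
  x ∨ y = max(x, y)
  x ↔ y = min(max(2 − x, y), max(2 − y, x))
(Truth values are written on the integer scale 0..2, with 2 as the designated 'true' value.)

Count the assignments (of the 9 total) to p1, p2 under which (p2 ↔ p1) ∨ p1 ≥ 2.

4

p1 = 0, p2 = 0 ↦ 2  ≥
p1 = 0, p2 = 1 ↦ 1  <
p1 = 0, p2 = 2 ↦ 0  <
p1 = 1, p2 = 0 ↦ 1  <
p1 = 1, p2 = 1 ↦ 1  <
p1 = 1, p2 = 2 ↦ 1  <
p1 = 2, p2 = 0 ↦ 2  ≥
p1 = 2, p2 = 1 ↦ 2  ≥
p1 = 2, p2 = 2 ↦ 2  ≥
So 4 of the 9 assignments meet the threshold.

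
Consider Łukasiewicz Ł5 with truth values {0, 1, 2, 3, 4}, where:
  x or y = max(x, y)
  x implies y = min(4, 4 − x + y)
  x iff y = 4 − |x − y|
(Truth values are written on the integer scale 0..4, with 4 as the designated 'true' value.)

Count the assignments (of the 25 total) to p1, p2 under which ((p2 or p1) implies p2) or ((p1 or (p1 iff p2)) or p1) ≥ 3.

24

value 4: 19 assignments (counts)
value 3: 5 assignments (counts)
value 2: 1 assignment
So 24 of the 25 assignments meet the threshold.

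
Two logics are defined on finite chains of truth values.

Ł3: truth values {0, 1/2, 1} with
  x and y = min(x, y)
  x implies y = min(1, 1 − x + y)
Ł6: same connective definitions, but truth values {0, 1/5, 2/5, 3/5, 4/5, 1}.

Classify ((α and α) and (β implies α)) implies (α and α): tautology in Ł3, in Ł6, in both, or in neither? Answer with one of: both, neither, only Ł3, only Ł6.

both

In Ł3: every assignment gives 1 — tautology.
In Ł6: every assignment gives 1 — tautology.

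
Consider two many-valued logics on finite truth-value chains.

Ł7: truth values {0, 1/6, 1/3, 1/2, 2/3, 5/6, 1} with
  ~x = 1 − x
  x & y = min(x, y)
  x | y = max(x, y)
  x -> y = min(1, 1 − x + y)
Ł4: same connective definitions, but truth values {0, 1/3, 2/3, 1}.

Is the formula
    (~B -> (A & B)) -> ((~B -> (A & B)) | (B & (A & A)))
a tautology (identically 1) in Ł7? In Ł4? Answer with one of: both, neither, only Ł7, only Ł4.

both

In Ł7: every assignment gives 1 — tautology.
In Ł4: every assignment gives 1 — tautology.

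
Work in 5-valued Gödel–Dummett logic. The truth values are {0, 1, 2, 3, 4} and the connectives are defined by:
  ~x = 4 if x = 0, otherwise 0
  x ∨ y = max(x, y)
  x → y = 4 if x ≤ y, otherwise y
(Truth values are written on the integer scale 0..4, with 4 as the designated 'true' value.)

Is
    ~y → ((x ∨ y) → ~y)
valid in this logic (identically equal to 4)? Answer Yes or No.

At x = 4, y = 2, for instance:
~y = ~2 = 0
x ∨ y = 4 ∨ 2 = 4
(x ∨ y) → ~y = 4 → 0 = 0
~y → ((x ∨ y) → ~y) = 0 → 0 = 4
and checking the remaining 24 assignments likewise gives ≥ 4 in every case.

Yes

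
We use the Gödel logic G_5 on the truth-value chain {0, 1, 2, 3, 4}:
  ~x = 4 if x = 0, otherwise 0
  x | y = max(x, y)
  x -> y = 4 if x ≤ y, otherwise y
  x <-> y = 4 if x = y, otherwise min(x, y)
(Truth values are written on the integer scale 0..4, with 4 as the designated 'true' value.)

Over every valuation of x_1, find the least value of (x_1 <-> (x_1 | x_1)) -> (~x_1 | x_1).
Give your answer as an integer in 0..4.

1

Take x_1 = 1:
x_1 | x_1 = 1 | 1 = 1
x_1 <-> (x_1 | x_1) = 1 <-> 1 = 4
~x_1 = ~1 = 0
~x_1 | x_1 = 0 | 1 = 1
(x_1 <-> (x_1 | x_1)) -> (~x_1 | x_1) = 4 -> 1 = 1
No assignment yields a value below 1, so this is the minimum.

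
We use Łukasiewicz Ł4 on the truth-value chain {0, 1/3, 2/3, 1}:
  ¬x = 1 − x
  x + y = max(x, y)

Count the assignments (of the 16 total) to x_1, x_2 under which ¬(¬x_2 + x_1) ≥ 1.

1

x_1 = 0, x_2 = 0 ↦ 0  <
x_1 = 0, x_2 = 1/3 ↦ 1/3  <
x_1 = 0, x_2 = 2/3 ↦ 2/3  <
x_1 = 0, x_2 = 1 ↦ 1  ≥
x_1 = 1/3, x_2 = 0 ↦ 0  <
x_1 = 1/3, x_2 = 1/3 ↦ 1/3  <
x_1 = 1/3, x_2 = 2/3 ↦ 2/3  <
x_1 = 1/3, x_2 = 1 ↦ 2/3  <
x_1 = 2/3, x_2 = 0 ↦ 0  <
x_1 = 2/3, x_2 = 1/3 ↦ 1/3  <
x_1 = 2/3, x_2 = 2/3 ↦ 1/3  <
x_1 = 2/3, x_2 = 1 ↦ 1/3  <
x_1 = 1, x_2 = 0 ↦ 0  <
x_1 = 1, x_2 = 1/3 ↦ 0  <
x_1 = 1, x_2 = 2/3 ↦ 0  <
x_1 = 1, x_2 = 1 ↦ 0  <
So 1 of the 16 assignments meets the threshold.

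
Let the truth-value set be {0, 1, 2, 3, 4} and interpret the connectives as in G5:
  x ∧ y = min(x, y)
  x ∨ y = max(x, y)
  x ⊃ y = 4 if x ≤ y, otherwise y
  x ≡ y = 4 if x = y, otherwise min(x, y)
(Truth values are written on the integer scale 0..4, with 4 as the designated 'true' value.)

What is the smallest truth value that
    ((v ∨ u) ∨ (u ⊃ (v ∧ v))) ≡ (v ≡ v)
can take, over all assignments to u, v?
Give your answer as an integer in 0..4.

1

Take u = 1, v = 0:
v ∨ u = 0 ∨ 1 = 1
v ∧ v = 0 ∧ 0 = 0
u ⊃ (v ∧ v) = 1 ⊃ 0 = 0
(v ∨ u) ∨ (u ⊃ (v ∧ v)) = 1 ∨ 0 = 1
v ≡ v = 0 ≡ 0 = 4
((v ∨ u) ∨ (u ⊃ (v ∧ v))) ≡ (v ≡ v) = 1 ≡ 4 = 1
No assignment yields a value below 1, so this is the minimum.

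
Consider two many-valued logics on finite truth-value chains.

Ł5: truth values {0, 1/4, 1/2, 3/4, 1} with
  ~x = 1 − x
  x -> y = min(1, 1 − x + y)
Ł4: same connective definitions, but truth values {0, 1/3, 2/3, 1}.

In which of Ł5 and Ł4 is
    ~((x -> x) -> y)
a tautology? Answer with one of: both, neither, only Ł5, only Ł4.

neither

In Ł5: at x = 0, y = 1/4 the value is 3/4 — not a tautology.
In Ł4: at x = 0, y = 1/3 the value is 2/3 — not a tautology.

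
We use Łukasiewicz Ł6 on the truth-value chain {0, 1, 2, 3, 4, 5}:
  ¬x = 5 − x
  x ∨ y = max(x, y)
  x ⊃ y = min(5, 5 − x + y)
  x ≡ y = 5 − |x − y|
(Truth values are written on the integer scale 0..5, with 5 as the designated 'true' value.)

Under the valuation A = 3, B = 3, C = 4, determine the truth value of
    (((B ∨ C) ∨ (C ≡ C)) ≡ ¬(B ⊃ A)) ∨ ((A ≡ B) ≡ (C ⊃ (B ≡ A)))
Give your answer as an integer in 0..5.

5

B ∨ C = 3 ∨ 4 = 4
C ≡ C = 4 ≡ 4 = 5
(B ∨ C) ∨ (C ≡ C) = 4 ∨ 5 = 5
B ⊃ A = 3 ⊃ 3 = 5
¬(B ⊃ A) = ¬5 = 0
((B ∨ C) ∨ (C ≡ C)) ≡ ¬(B ⊃ A) = 5 ≡ 0 = 0
A ≡ B = 3 ≡ 3 = 5
B ≡ A = 3 ≡ 3 = 5
C ⊃ (B ≡ A) = 4 ⊃ 5 = 5
(A ≡ B) ≡ (C ⊃ (B ≡ A)) = 5 ≡ 5 = 5
(((B ∨ C) ∨ (C ≡ C)) ≡ ¬(B ⊃ A)) ∨ ((A ≡ B) ≡ (C ⊃ (B ≡ A))) = 0 ∨ 5 = 5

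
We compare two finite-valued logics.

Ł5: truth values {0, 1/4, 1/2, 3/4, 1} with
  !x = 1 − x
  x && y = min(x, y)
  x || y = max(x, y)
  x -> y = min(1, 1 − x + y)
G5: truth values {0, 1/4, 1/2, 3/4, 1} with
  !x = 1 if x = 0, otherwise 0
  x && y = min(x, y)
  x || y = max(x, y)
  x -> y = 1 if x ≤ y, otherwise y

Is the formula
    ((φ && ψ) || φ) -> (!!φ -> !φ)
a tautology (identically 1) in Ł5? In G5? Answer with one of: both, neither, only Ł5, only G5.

neither

In Ł5: at φ = 3/4, ψ = 0 the value is 3/4 — not a tautology.
In G5: at φ = 1/4, ψ = 0 the value is 0 — not a tautology.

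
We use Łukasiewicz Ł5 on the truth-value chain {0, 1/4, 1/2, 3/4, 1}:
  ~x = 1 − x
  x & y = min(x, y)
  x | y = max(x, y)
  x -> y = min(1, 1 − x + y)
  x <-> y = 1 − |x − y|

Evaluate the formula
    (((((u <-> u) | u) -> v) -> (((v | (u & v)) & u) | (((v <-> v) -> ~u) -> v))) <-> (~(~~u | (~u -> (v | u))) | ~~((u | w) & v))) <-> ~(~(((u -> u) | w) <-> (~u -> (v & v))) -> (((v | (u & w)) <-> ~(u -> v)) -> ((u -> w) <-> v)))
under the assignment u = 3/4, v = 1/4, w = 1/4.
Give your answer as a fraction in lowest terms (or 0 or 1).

u <-> u = 3/4 <-> 3/4 = 1
(u <-> u) | u = 1 | 3/4 = 1
((u <-> u) | u) -> v = 1 -> 1/4 = 1/4
u & v = 3/4 & 1/4 = 1/4
v | (u & v) = 1/4 | 1/4 = 1/4
(v | (u & v)) & u = 1/4 & 3/4 = 1/4
v <-> v = 1/4 <-> 1/4 = 1
~u = ~3/4 = 1/4
(v <-> v) -> ~u = 1 -> 1/4 = 1/4
((v <-> v) -> ~u) -> v = 1/4 -> 1/4 = 1
((v | (u & v)) & u) | (((v <-> v) -> ~u) -> v) = 1/4 | 1 = 1
(((u <-> u) | u) -> v) -> (((v | (u & v)) & u) | (((v <-> v) -> ~u) -> v)) = 1/4 -> 1 = 1
~u = ~3/4 = 1/4
~~u = ~1/4 = 3/4
~u = ~3/4 = 1/4
v | u = 1/4 | 3/4 = 3/4
~u -> (v | u) = 1/4 -> 3/4 = 1
~~u | (~u -> (v | u)) = 3/4 | 1 = 1
~(~~u | (~u -> (v | u))) = ~1 = 0
u | w = 3/4 | 1/4 = 3/4
(u | w) & v = 3/4 & 1/4 = 1/4
~((u | w) & v) = ~1/4 = 3/4
~~((u | w) & v) = ~3/4 = 1/4
~(~~u | (~u -> (v | u))) | ~~((u | w) & v) = 0 | 1/4 = 1/4
((((u <-> u) | u) -> v) -> (((v | (u & v)) & u) | (((v <-> v) -> ~u) -> v))) <-> (~(~~u | (~u -> (v | u))) | ~~((u | w) & v)) = 1 <-> 1/4 = 1/4
u -> u = 3/4 -> 3/4 = 1
(u -> u) | w = 1 | 1/4 = 1
~u = ~3/4 = 1/4
v & v = 1/4 & 1/4 = 1/4
~u -> (v & v) = 1/4 -> 1/4 = 1
((u -> u) | w) <-> (~u -> (v & v)) = 1 <-> 1 = 1
~(((u -> u) | w) <-> (~u -> (v & v))) = ~1 = 0
u & w = 3/4 & 1/4 = 1/4
v | (u & w) = 1/4 | 1/4 = 1/4
u -> v = 3/4 -> 1/4 = 1/2
~(u -> v) = ~1/2 = 1/2
(v | (u & w)) <-> ~(u -> v) = 1/4 <-> 1/2 = 3/4
u -> w = 3/4 -> 1/4 = 1/2
(u -> w) <-> v = 1/2 <-> 1/4 = 3/4
((v | (u & w)) <-> ~(u -> v)) -> ((u -> w) <-> v) = 3/4 -> 3/4 = 1
~(((u -> u) | w) <-> (~u -> (v & v))) -> (((v | (u & w)) <-> ~(u -> v)) -> ((u -> w) <-> v)) = 0 -> 1 = 1
~(~(((u -> u) | w) <-> (~u -> (v & v))) -> (((v | (u & w)) <-> ~(u -> v)) -> ((u -> w) <-> v))) = ~1 = 0
(((((u <-> u) | u) -> v) -> (((v | (u & v)) & u) | (((v <-> v) -> ~u) -> v))) <-> (~(~~u | (~u -> (v | u))) | ~~((u | w) & v))) <-> ~(~(((u -> u) | w) <-> (~u -> (v & v))) -> (((v | (u & w)) <-> ~(u -> v)) -> ((u -> w) <-> v))) = 1/4 <-> 0 = 3/4

3/4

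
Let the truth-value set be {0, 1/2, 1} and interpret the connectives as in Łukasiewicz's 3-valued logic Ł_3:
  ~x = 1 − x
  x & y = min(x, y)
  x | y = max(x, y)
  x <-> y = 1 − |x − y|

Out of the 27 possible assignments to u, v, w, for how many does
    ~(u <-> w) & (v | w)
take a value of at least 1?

value 1: 4 assignments (counts)
value 1/2: 12 assignments
value 0: 11 assignments
So 4 of the 27 assignments meet the threshold.

4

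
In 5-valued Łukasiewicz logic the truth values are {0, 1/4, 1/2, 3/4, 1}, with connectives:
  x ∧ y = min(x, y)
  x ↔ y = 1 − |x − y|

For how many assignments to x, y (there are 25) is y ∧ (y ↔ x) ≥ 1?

1

value 1: 1 assignment (counts)
value 3/4: 4 assignments
value 1/2: 7 assignments
value 1/4: 7 assignments
value 0: 6 assignments
So 1 of the 25 assignments meets the threshold.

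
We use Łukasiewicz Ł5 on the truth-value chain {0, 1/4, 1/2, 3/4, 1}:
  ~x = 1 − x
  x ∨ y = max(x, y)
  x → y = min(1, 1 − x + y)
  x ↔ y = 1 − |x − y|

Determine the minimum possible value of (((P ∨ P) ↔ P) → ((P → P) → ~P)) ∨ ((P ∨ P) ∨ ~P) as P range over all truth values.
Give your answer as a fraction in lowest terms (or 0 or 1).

Take P = 1/2:
P ∨ P = 1/2 ∨ 1/2 = 1/2
(P ∨ P) ↔ P = 1/2 ↔ 1/2 = 1
P → P = 1/2 → 1/2 = 1
~P = ~1/2 = 1/2
(P → P) → ~P = 1 → 1/2 = 1/2
((P ∨ P) ↔ P) → ((P → P) → ~P) = 1 → 1/2 = 1/2
P ∨ P = 1/2 ∨ 1/2 = 1/2
~P = ~1/2 = 1/2
(P ∨ P) ∨ ~P = 1/2 ∨ 1/2 = 1/2
(((P ∨ P) ↔ P) → ((P → P) → ~P)) ∨ ((P ∨ P) ∨ ~P) = 1/2 ∨ 1/2 = 1/2
No assignment yields a value below 1/2, so this is the minimum.

1/2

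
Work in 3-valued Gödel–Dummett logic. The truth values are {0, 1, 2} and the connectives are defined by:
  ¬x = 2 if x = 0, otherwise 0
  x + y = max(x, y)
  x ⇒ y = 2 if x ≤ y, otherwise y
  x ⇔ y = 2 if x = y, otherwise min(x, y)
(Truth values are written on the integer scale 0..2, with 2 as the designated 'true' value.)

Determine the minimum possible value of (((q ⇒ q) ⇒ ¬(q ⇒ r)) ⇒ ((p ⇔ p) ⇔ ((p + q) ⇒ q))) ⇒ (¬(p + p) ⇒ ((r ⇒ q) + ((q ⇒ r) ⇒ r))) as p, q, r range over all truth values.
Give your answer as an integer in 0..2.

1

Take p = 0, q = 0, r = 1:
q ⇒ q = 0 ⇒ 0 = 2
q ⇒ r = 0 ⇒ 1 = 2
¬(q ⇒ r) = ¬2 = 0
(q ⇒ q) ⇒ ¬(q ⇒ r) = 2 ⇒ 0 = 0
p ⇔ p = 0 ⇔ 0 = 2
p + q = 0 + 0 = 0
(p + q) ⇒ q = 0 ⇒ 0 = 2
(p ⇔ p) ⇔ ((p + q) ⇒ q) = 2 ⇔ 2 = 2
((q ⇒ q) ⇒ ¬(q ⇒ r)) ⇒ ((p ⇔ p) ⇔ ((p + q) ⇒ q)) = 0 ⇒ 2 = 2
p + p = 0 + 0 = 0
¬(p + p) = ¬0 = 2
r ⇒ q = 1 ⇒ 0 = 0
q ⇒ r = 0 ⇒ 1 = 2
(q ⇒ r) ⇒ r = 2 ⇒ 1 = 1
(r ⇒ q) + ((q ⇒ r) ⇒ r) = 0 + 1 = 1
¬(p + p) ⇒ ((r ⇒ q) + ((q ⇒ r) ⇒ r)) = 2 ⇒ 1 = 1
(((q ⇒ q) ⇒ ¬(q ⇒ r)) ⇒ ((p ⇔ p) ⇔ ((p + q) ⇒ q))) ⇒ (¬(p + p) ⇒ ((r ⇒ q) + ((q ⇒ r) ⇒ r))) = 2 ⇒ 1 = 1
No assignment yields a value below 1, so this is the minimum.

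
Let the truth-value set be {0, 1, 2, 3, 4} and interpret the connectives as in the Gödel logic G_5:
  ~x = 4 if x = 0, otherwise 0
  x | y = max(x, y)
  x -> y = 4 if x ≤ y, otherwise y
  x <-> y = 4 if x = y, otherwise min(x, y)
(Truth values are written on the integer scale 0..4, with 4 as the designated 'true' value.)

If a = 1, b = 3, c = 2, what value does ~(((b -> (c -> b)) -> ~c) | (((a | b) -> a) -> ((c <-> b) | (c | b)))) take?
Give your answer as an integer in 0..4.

c -> b = 2 -> 3 = 4
b -> (c -> b) = 3 -> 4 = 4
~c = ~2 = 0
(b -> (c -> b)) -> ~c = 4 -> 0 = 0
a | b = 1 | 3 = 3
(a | b) -> a = 3 -> 1 = 1
c <-> b = 2 <-> 3 = 2
c | b = 2 | 3 = 3
(c <-> b) | (c | b) = 2 | 3 = 3
((a | b) -> a) -> ((c <-> b) | (c | b)) = 1 -> 3 = 4
((b -> (c -> b)) -> ~c) | (((a | b) -> a) -> ((c <-> b) | (c | b))) = 0 | 4 = 4
~(((b -> (c -> b)) -> ~c) | (((a | b) -> a) -> ((c <-> b) | (c | b)))) = ~4 = 0

0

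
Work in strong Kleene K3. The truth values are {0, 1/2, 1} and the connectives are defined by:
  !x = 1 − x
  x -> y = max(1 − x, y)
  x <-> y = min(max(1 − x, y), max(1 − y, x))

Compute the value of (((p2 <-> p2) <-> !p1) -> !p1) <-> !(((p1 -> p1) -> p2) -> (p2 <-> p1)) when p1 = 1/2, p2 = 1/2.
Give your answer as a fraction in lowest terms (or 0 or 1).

1/2

p2 <-> p2 = 1/2 <-> 1/2 = 1/2
!p1 = !1/2 = 1/2
(p2 <-> p2) <-> !p1 = 1/2 <-> 1/2 = 1/2
!p1 = !1/2 = 1/2
((p2 <-> p2) <-> !p1) -> !p1 = 1/2 -> 1/2 = 1/2
p1 -> p1 = 1/2 -> 1/2 = 1/2
(p1 -> p1) -> p2 = 1/2 -> 1/2 = 1/2
p2 <-> p1 = 1/2 <-> 1/2 = 1/2
((p1 -> p1) -> p2) -> (p2 <-> p1) = 1/2 -> 1/2 = 1/2
!(((p1 -> p1) -> p2) -> (p2 <-> p1)) = !1/2 = 1/2
(((p2 <-> p2) <-> !p1) -> !p1) <-> !(((p1 -> p1) -> p2) -> (p2 <-> p1)) = 1/2 <-> 1/2 = 1/2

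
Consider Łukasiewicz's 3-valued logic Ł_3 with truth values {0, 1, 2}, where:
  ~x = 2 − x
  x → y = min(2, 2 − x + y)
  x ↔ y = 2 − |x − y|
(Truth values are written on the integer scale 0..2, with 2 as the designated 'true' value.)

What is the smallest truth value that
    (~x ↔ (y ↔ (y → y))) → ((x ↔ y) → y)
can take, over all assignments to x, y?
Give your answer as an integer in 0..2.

Take x = 1, y = 1:
~x = ~1 = 1
y → y = 1 → 1 = 2
y ↔ (y → y) = 1 ↔ 2 = 1
~x ↔ (y ↔ (y → y)) = 1 ↔ 1 = 2
x ↔ y = 1 ↔ 1 = 2
(x ↔ y) → y = 2 → 1 = 1
(~x ↔ (y ↔ (y → y))) → ((x ↔ y) → y) = 2 → 1 = 1
No assignment yields a value below 1, so this is the minimum.

1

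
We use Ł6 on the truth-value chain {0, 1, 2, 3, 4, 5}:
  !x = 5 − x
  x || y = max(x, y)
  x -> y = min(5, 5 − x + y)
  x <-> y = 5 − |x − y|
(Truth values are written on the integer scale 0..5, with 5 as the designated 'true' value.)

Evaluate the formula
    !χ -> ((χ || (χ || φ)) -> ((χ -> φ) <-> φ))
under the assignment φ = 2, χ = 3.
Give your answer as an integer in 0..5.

!χ = !3 = 2
χ || φ = 3 || 2 = 3
χ || (χ || φ) = 3 || 3 = 3
χ -> φ = 3 -> 2 = 4
(χ -> φ) <-> φ = 4 <-> 2 = 3
(χ || (χ || φ)) -> ((χ -> φ) <-> φ) = 3 -> 3 = 5
!χ -> ((χ || (χ || φ)) -> ((χ -> φ) <-> φ)) = 2 -> 5 = 5

5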